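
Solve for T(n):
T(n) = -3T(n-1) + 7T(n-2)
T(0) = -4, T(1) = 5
Characteristic equation: x² + 3x - 7 = 0.
Discriminant Δ = (-3)² + 4·(7) = 37.
Roots r₁,₂ = (-3 ± √37)/2, so r₁ = - \frac{3}{2} + \frac{\sqrt{37}}{2}, r₂ = - \frac{\sqrt{37}}{2} - \frac{3}{2}.
General solution: T(n) = A·r₁^n + B·r₂^n.
From the initial conditions, A + B = -4 and r₁A + r₂B = 5.
Since r₁ - r₂ = √37: A = (5 - (-4)r₂)/√37 = -2 - \frac{\sqrt{37}}{37}, and B = -4 - A = -2 + \frac{\sqrt{37}}{37}.
So T(n) = \left(-2 - \frac{\sqrt{37}}{37}\right)\left(- \frac{3}{2} + \frac{\sqrt{37}}{2}\right)^n + \left(-2 + \frac{\sqrt{37}}{37}\right)\left(- \frac{\sqrt{37}}{2} - \frac{3}{2}\right)^n.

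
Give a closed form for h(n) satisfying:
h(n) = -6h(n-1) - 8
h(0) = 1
First-order linear non-homogeneous.
Homogeneous solution: h_h(n) = A·(-6)^n.
Try constant particular solution h_p = K: K = -6K - 8 ⇒ K = - \frac{8}{7}.
General: h(n) = A·(-6)^n - \frac{8}{7}.
Apply h(0) = 1: A - \frac{8}{7} = 1 ⇒ A = \frac{15}{7}.
So h(n) = \frac{15 \left(-6\right)^{n}}{7} - \frac{8}{7}.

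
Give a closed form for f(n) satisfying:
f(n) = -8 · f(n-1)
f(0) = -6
Pure geometric recurrence with ratio -8.
By induction f(n) = f(0) · (-8)^n = - 6 \left(-8\right)^{n}.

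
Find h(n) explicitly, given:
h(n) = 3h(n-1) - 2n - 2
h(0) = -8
First-order linear with linear forcing.
Homogeneous solution: h_h(n) = A·(3)^n.
Try particular h_p(n) = pn + q. Substituting:
  pn + q = 3(p(n-1) + q) - 2n - 2.
Matching the n-coefficient: p = 3p - 2 ⇒ p = 1.
Matching constants: q = -3p + 3q - 2 ⇒ q = \frac{5}{2}.
General: h(n) = A·(3)^n + n + \frac{5}{2}.
Apply h(0) = -8: A + \frac{5}{2} = -8 ⇒ A = - \frac{21}{2}.
So h(n) = - \frac{21 \cdot 3^{n}}{2} + n + \frac{5}{2}.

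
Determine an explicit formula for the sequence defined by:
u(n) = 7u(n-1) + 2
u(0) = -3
First-order linear non-homogeneous.
Homogeneous solution: u_h(n) = A·(7)^n.
Try constant particular solution u_p = K: K = 7K + 2 ⇒ K = - \frac{1}{3}.
General: u(n) = A·(7)^n - \frac{1}{3}.
Apply u(0) = -3: A - \frac{1}{3} = -3 ⇒ A = - \frac{8}{3}.
So u(n) = - \frac{8 \cdot 7^{n}}{3} - \frac{1}{3}.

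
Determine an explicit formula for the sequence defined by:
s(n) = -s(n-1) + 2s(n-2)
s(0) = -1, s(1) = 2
Characteristic equation: x² + x - 2 = 0, which factors as (x - (-2))(x - (1)) = 0.
Roots r₁ = -2, r₂ = 1 (distinct).
General solution: s(n) = A·(-2)^n + B·(1)^n.
From s(0) = -1: A + B = -1.
From s(1) = 2: -2A + B = 2.
Solving: A = -1, B = 0.
So s(n) = - \left(-2\right)^{n}.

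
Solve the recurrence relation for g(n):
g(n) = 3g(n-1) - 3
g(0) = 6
First-order linear non-homogeneous.
Homogeneous solution: g_h(n) = A·(3)^n.
Try constant particular solution g_p = K: K = 3K - 3 ⇒ K = \frac{3}{2}.
General: g(n) = A·(3)^n + \frac{3}{2}.
Apply g(0) = 6: A + \frac{3}{2} = 6 ⇒ A = \frac{9}{2}.
So g(n) = \frac{9 \cdot 3^{n}}{2} + \frac{3}{2}.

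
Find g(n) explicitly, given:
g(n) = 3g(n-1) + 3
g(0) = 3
First-order linear non-homogeneous.
Homogeneous solution: g_h(n) = A·(3)^n.
Try constant particular solution g_p = K: K = 3K + 3 ⇒ K = - \frac{3}{2}.
General: g(n) = A·(3)^n - \frac{3}{2}.
Apply g(0) = 3: A - \frac{3}{2} = 3 ⇒ A = \frac{9}{2}.
So g(n) = \frac{9 \cdot 3^{n}}{2} - \frac{3}{2}.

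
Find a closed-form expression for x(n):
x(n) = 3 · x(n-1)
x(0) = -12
Pure geometric recurrence with ratio 3.
By induction x(n) = x(0) · (3)^n = - 12 \cdot 3^{n}.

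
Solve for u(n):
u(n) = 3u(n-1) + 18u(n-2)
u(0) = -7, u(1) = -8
Characteristic equation: x² - 3x - 18 = 0, which factors as (x - (6))(x - (-3)) = 0.
Roots r₁ = 6, r₂ = -3 (distinct).
General solution: u(n) = A·(6)^n + B·(-3)^n.
From u(0) = -7: A + B = -7.
From u(1) = -8: 6A - 3B = -8.
Solving: A = - \frac{29}{9}, B = - \frac{34}{9}.
So u(n) = - \frac{34 \left(-3\right)^{n}}{9} - \frac{29 \cdot 6^{n}}{9}.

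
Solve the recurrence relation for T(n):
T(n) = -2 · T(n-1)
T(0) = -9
Pure geometric recurrence with ratio -2.
By induction T(n) = T(0) · (-2)^n = - 9 \left(-2\right)^{n}.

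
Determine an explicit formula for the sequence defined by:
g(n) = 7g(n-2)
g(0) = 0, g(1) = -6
Characteristic equation: x² - 7 = 0.
Discriminant Δ = (0)² + 4·(7) = 28.
Roots r₁,₂ = (0 ± √28)/2, so r₁ = \sqrt{7}, r₂ = - \sqrt{7}.
General solution: g(n) = A·r₁^n + B·r₂^n.
From the initial conditions, A + B = 0 and r₁A + r₂B = -6.
Since r₁ - r₂ = √28: A = (-6 - (0)r₂)/√28 = - \frac{3 \sqrt{7}}{7}, and B = 0 - A = \frac{3 \sqrt{7}}{7}.
So g(n) = \left(- \frac{3 \sqrt{7}}{7}\right)\left(\sqrt{7}\right)^n + \left(\frac{3 \sqrt{7}}{7}\right)\left(- \sqrt{7}\right)^n.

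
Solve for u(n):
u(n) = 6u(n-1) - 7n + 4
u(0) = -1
First-order linear with linear forcing.
Homogeneous solution: u_h(n) = A·(6)^n.
Try particular u_p(n) = pn + q. Substituting:
  pn + q = 6(p(n-1) + q) - 7n + 4.
Matching the n-coefficient: p = 6p - 7 ⇒ p = \frac{7}{5}.
Matching constants: q = -6p + 6q + 4 ⇒ q = \frac{22}{25}.
General: u(n) = A·(6)^n + \frac{7 n}{5} + \frac{22}{25}.
Apply u(0) = -1: A + \frac{22}{25} = -1 ⇒ A = - \frac{47}{25}.
So u(n) = - \frac{47 \cdot 6^{n}}{25} + \frac{7 n}{5} + \frac{22}{25}.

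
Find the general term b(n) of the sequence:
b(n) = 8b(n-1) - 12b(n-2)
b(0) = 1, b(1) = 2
Characteristic equation: x² - 8x + 12 = 0, which factors as (x - (2))(x - (6)) = 0.
Roots r₁ = 2, r₂ = 6 (distinct).
General solution: b(n) = A·(2)^n + B·(6)^n.
From b(0) = 1: A + B = 1.
From b(1) = 2: 2A + 6B = 2.
Solving: A = 1, B = 0.
So b(n) = 2^{n}.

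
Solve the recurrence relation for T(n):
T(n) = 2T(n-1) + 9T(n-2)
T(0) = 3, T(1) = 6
Characteristic equation: x² - 2x - 9 = 0.
Discriminant Δ = (2)² + 4·(9) = 40.
Roots r₁,₂ = (2 ± √40)/2, so r₁ = 1 + \sqrt{10}, r₂ = 1 - \sqrt{10}.
General solution: T(n) = A·r₁^n + B·r₂^n.
From the initial conditions, A + B = 3 and r₁A + r₂B = 6.
Since r₁ - r₂ = √40: A = (6 - (3)r₂)/√40 = \frac{3 \sqrt{10}}{20} + \frac{3}{2}, and B = 3 - A = \frac{3}{2} - \frac{3 \sqrt{10}}{20}.
So T(n) = \left(\frac{3 \sqrt{10}}{20} + \frac{3}{2}\right)\left(1 + \sqrt{10}\right)^n + \left(\frac{3}{2} - \frac{3 \sqrt{10}}{20}\right)\left(1 - \sqrt{10}\right)^n.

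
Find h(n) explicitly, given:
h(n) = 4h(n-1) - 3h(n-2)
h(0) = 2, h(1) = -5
Characteristic equation: x² - 4x + 3 = 0, which factors as (x - (1))(x - (3)) = 0.
Roots r₁ = 1, r₂ = 3 (distinct).
General solution: h(n) = A·(1)^n + B·(3)^n.
From h(0) = 2: A + B = 2.
From h(1) = -5: A + 3B = -5.
Solving: A = \frac{11}{2}, B = - \frac{7}{2}.
So h(n) = \frac{11}{2} - \frac{7 \cdot 3^{n}}{2}.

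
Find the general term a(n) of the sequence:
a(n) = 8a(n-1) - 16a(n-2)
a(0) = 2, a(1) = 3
Characteristic equation: x² - 8x + 16 = 0, which is (x - (4))².
Repeated root r = 4.
General solution: a(n) = (A + Bn)·(4)^n.
From a(0) = 2: A = 2.
From a(1) = 3: (A + B)·(4) = 3 ⇒ B = - \frac{5}{4}.
So a(n) = \left(2 - \frac{5 n}{4}\right) \cdot (4)^n.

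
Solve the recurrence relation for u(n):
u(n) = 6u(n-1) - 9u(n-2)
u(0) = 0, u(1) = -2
Characteristic equation: x² - 6x + 9 = 0, which is (x - (3))².
Repeated root r = 3.
General solution: u(n) = (A + Bn)·(3)^n.
From u(0) = 0: A = 0.
From u(1) = -2: (A + B)·(3) = -2 ⇒ B = - \frac{2}{3}.
So u(n) = \left(- \frac{2 n}{3}\right) \cdot (3)^n.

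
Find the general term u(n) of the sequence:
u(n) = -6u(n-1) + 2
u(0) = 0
First-order linear non-homogeneous.
Homogeneous solution: u_h(n) = A·(-6)^n.
Try constant particular solution u_p = K: K = -6K + 2 ⇒ K = \frac{2}{7}.
General: u(n) = A·(-6)^n + \frac{2}{7}.
Apply u(0) = 0: A + \frac{2}{7} = 0 ⇒ A = - \frac{2}{7}.
So u(n) = \frac{2}{7} - \frac{2 \left(-6\right)^{n}}{7}.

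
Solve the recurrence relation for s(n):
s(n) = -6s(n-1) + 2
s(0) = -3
First-order linear non-homogeneous.
Homogeneous solution: s_h(n) = A·(-6)^n.
Try constant particular solution s_p = K: K = -6K + 2 ⇒ K = \frac{2}{7}.
General: s(n) = A·(-6)^n + \frac{2}{7}.
Apply s(0) = -3: A + \frac{2}{7} = -3 ⇒ A = - \frac{23}{7}.
So s(n) = \frac{2}{7} - \frac{23 \left(-6\right)^{n}}{7}.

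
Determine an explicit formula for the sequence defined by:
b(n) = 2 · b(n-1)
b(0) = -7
Pure geometric recurrence with ratio 2.
By induction b(n) = b(0) · (2)^n = - 7 \cdot 2^{n}.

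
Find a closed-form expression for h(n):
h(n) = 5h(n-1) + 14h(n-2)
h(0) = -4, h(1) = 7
Characteristic equation: x² - 5x - 14 = 0, which factors as (x - (7))(x - (-2)) = 0.
Roots r₁ = 7, r₂ = -2 (distinct).
General solution: h(n) = A·(7)^n + B·(-2)^n.
From h(0) = -4: A + B = -4.
From h(1) = 7: 7A - 2B = 7.
Solving: A = - \frac{1}{9}, B = - \frac{35}{9}.
So h(n) = - \frac{35 \left(-2\right)^{n}}{9} - \frac{7^{n}}{9}.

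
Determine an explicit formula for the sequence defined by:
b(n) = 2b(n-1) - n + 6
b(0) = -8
First-order linear with linear forcing.
Homogeneous solution: b_h(n) = A·(2)^n.
Try particular b_p(n) = pn + q. Substituting:
  pn + q = 2(p(n-1) + q) - n + 6.
Matching the n-coefficient: p = 2p - 1 ⇒ p = 1.
Matching constants: q = -2p + 2q + 6 ⇒ q = -4.
General: b(n) = A·(2)^n + n - 4.
Apply b(0) = -8: A - 4 = -8 ⇒ A = -4.
So b(n) = - 4 \cdot 2^{n} + n - 4.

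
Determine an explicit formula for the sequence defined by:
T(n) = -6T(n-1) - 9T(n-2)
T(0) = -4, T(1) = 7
Characteristic equation: x² + 6x + 9 = 0, which is (x - (-3))².
Repeated root r = -3.
General solution: T(n) = (A + Bn)·(-3)^n.
From T(0) = -4: A = -4.
From T(1) = 7: (A + B)·(-3) = 7 ⇒ B = \frac{5}{3}.
So T(n) = \left(\frac{5 n}{3} - 4\right) \cdot (-3)^n.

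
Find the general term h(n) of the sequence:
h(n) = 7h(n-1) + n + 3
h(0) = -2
First-order linear with linear forcing.
Homogeneous solution: h_h(n) = A·(7)^n.
Try particular h_p(n) = pn + q. Substituting:
  pn + q = 7(p(n-1) + q) + n + 3.
Matching the n-coefficient: p = 7p + 1 ⇒ p = - \frac{1}{6}.
Matching constants: q = -7p + 7q + 3 ⇒ q = - \frac{25}{36}.
General: h(n) = A·(7)^n - \frac{n}{6} - \frac{25}{36}.
Apply h(0) = -2: A - \frac{25}{36} = -2 ⇒ A = - \frac{47}{36}.
So h(n) = - \frac{47 \cdot 7^{n}}{36} - \frac{n}{6} - \frac{25}{36}.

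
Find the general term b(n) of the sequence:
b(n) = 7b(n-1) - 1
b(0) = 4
First-order linear non-homogeneous.
Homogeneous solution: b_h(n) = A·(7)^n.
Try constant particular solution b_p = K: K = 7K - 1 ⇒ K = \frac{1}{6}.
General: b(n) = A·(7)^n + \frac{1}{6}.
Apply b(0) = 4: A + \frac{1}{6} = 4 ⇒ A = \frac{23}{6}.
So b(n) = \frac{23 \cdot 7^{n}}{6} + \frac{1}{6}.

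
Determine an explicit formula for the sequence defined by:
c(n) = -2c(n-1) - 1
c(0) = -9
First-order linear non-homogeneous.
Homogeneous solution: c_h(n) = A·(-2)^n.
Try constant particular solution c_p = K: K = -2K - 1 ⇒ K = - \frac{1}{3}.
General: c(n) = A·(-2)^n - \frac{1}{3}.
Apply c(0) = -9: A - \frac{1}{3} = -9 ⇒ A = - \frac{26}{3}.
So c(n) = - \frac{26 \left(-2\right)^{n}}{3} - \frac{1}{3}.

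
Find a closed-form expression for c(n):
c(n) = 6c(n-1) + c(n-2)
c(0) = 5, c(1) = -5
Characteristic equation: x² - 6x - 1 = 0.
Discriminant Δ = (6)² + 4·(1) = 40.
Roots r₁,₂ = (6 ± √40)/2, so r₁ = 3 + \sqrt{10}, r₂ = 3 - \sqrt{10}.
General solution: c(n) = A·r₁^n + B·r₂^n.
From the initial conditions, A + B = 5 and r₁A + r₂B = -5.
Since r₁ - r₂ = √40: A = (-5 - (5)r₂)/√40 = \frac{5}{2} - \sqrt{10}, and B = 5 - A = \frac{5}{2} + \sqrt{10}.
So c(n) = \left(\frac{5}{2} - \sqrt{10}\right)\left(3 + \sqrt{10}\right)^n + \left(\frac{5}{2} + \sqrt{10}\right)\left(3 - \sqrt{10}\right)^n.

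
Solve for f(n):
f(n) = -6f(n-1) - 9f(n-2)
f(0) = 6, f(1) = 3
Characteristic equation: x² + 6x + 9 = 0, which is (x - (-3))².
Repeated root r = -3.
General solution: f(n) = (A + Bn)·(-3)^n.
From f(0) = 6: A = 6.
From f(1) = 3: (A + B)·(-3) = 3 ⇒ B = -7.
So f(n) = \left(6 - 7 n\right) \cdot (-3)^n.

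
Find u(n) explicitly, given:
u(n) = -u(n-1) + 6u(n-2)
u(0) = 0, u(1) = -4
Characteristic equation: x² + x - 6 = 0, which factors as (x - (-3))(x - (2)) = 0.
Roots r₁ = -3, r₂ = 2 (distinct).
General solution: u(n) = A·(-3)^n + B·(2)^n.
From u(0) = 0: A + B = 0.
From u(1) = -4: -3A + 2B = -4.
Solving: A = \frac{4}{5}, B = - \frac{4}{5}.
So u(n) = \frac{4 \left(-3\right)^{n}}{5} - \frac{4 \cdot 2^{n}}{5}.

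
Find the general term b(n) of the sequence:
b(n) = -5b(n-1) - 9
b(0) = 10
First-order linear non-homogeneous.
Homogeneous solution: b_h(n) = A·(-5)^n.
Try constant particular solution b_p = K: K = -5K - 9 ⇒ K = - \frac{3}{2}.
General: b(n) = A·(-5)^n - \frac{3}{2}.
Apply b(0) = 10: A - \frac{3}{2} = 10 ⇒ A = \frac{23}{2}.
So b(n) = \frac{23 \left(-5\right)^{n}}{2} - \frac{3}{2}.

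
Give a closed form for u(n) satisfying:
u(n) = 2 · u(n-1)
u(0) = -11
Pure geometric recurrence with ratio 2.
By induction u(n) = u(0) · (2)^n = - 11 \cdot 2^{n}.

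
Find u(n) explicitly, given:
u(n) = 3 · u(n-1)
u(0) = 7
Pure geometric recurrence with ratio 3.
By induction u(n) = u(0) · (3)^n = 7 \cdot 3^{n}.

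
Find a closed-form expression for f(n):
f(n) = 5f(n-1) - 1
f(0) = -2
First-order linear non-homogeneous.
Homogeneous solution: f_h(n) = A·(5)^n.
Try constant particular solution f_p = K: K = 5K - 1 ⇒ K = \frac{1}{4}.
General: f(n) = A·(5)^n + \frac{1}{4}.
Apply f(0) = -2: A + \frac{1}{4} = -2 ⇒ A = - \frac{9}{4}.
So f(n) = \frac{1}{4} - \frac{9 \cdot 5^{n}}{4}.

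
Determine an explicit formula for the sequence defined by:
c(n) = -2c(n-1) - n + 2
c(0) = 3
First-order linear with linear forcing.
Homogeneous solution: c_h(n) = A·(-2)^n.
Try particular c_p(n) = pn + q. Substituting:
  pn + q = -2(p(n-1) + q) - n + 2.
Matching the n-coefficient: p = -2p - 1 ⇒ p = - \frac{1}{3}.
Matching constants: q = 2p - 2q + 2 ⇒ q = \frac{4}{9}.
General: c(n) = A·(-2)^n - \frac{n}{3} + \frac{4}{9}.
Apply c(0) = 3: A + \frac{4}{9} = 3 ⇒ A = \frac{23}{9}.
So c(n) = \frac{23 \left(-2\right)^{n}}{9} - \frac{n}{3} + \frac{4}{9}.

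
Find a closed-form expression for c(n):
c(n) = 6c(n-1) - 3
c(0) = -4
First-order linear non-homogeneous.
Homogeneous solution: c_h(n) = A·(6)^n.
Try constant particular solution c_p = K: K = 6K - 3 ⇒ K = \frac{3}{5}.
General: c(n) = A·(6)^n + \frac{3}{5}.
Apply c(0) = -4: A + \frac{3}{5} = -4 ⇒ A = - \frac{23}{5}.
So c(n) = \frac{3}{5} - \frac{23 \cdot 6^{n}}{5}.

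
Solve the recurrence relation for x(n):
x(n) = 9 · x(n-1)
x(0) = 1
Pure geometric recurrence with ratio 9.
By induction x(n) = x(0) · (9)^n = 9^{n}.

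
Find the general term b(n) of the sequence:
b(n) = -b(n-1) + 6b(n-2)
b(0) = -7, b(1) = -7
Characteristic equation: x² + x - 6 = 0, which factors as (x - (2))(x - (-3)) = 0.
Roots r₁ = 2, r₂ = -3 (distinct).
General solution: b(n) = A·(2)^n + B·(-3)^n.
From b(0) = -7: A + B = -7.
From b(1) = -7: 2A - 3B = -7.
Solving: A = - \frac{28}{5}, B = - \frac{7}{5}.
So b(n) = - \frac{7 \left(-3\right)^{n}}{5} - \frac{28 \cdot 2^{n}}{5}.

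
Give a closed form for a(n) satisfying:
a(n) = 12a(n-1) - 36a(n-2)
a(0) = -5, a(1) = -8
Characteristic equation: x² - 12x + 36 = 0, which is (x - (6))².
Repeated root r = 6.
General solution: a(n) = (A + Bn)·(6)^n.
From a(0) = -5: A = -5.
From a(1) = -8: (A + B)·(6) = -8 ⇒ B = \frac{11}{3}.
So a(n) = \left(\frac{11 n}{3} - 5\right) \cdot (6)^n.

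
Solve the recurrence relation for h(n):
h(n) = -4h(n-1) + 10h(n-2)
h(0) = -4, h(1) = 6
Characteristic equation: x² + 4x - 10 = 0.
Discriminant Δ = (-4)² + 4·(10) = 56.
Roots r₁,₂ = (-4 ± √56)/2, so r₁ = -2 + \sqrt{14}, r₂ = - \sqrt{14} - 2.
General solution: h(n) = A·r₁^n + B·r₂^n.
From the initial conditions, A + B = -4 and r₁A + r₂B = 6.
Since r₁ - r₂ = √56: A = (6 - (-4)r₂)/√56 = -2 - \frac{\sqrt{14}}{14}, and B = -4 - A = -2 + \frac{\sqrt{14}}{14}.
So h(n) = \left(-2 - \frac{\sqrt{14}}{14}\right)\left(-2 + \sqrt{14}\right)^n + \left(-2 + \frac{\sqrt{14}}{14}\right)\left(- \sqrt{14} - 2\right)^n.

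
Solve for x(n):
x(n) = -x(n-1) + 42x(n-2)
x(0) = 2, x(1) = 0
Characteristic equation: x² + x - 42 = 0, which factors as (x - (-7))(x - (6)) = 0.
Roots r₁ = -7, r₂ = 6 (distinct).
General solution: x(n) = A·(-7)^n + B·(6)^n.
From x(0) = 2: A + B = 2.
From x(1) = 0: -7A + 6B = 0.
Solving: A = \frac{12}{13}, B = \frac{14}{13}.
So x(n) = \frac{12 \left(-7\right)^{n}}{13} + \frac{14 \cdot 6^{n}}{13}.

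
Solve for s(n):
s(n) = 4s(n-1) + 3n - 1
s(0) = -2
First-order linear with linear forcing.
Homogeneous solution: s_h(n) = A·(4)^n.
Try particular s_p(n) = pn + q. Substituting:
  pn + q = 4(p(n-1) + q) + 3n - 1.
Matching the n-coefficient: p = 4p + 3 ⇒ p = -1.
Matching constants: q = -4p + 4q - 1 ⇒ q = -1.
General: s(n) = A·(4)^n - n - 1.
Apply s(0) = -2: A - 1 = -2 ⇒ A = -1.
So s(n) = - 4^{n} - n - 1.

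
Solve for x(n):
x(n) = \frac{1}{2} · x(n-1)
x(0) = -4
Pure geometric recurrence with ratio \frac{1}{2}.
By induction x(n) = x(0) · (\frac{1}{2})^n = - 4 \cdot 2^{- n}.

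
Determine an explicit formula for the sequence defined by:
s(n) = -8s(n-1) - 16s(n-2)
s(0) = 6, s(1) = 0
Characteristic equation: x² + 8x + 16 = 0, which is (x - (-4))².
Repeated root r = -4.
General solution: s(n) = (A + Bn)·(-4)^n.
From s(0) = 6: A = 6.
From s(1) = 0: (A + B)·(-4) = 0 ⇒ B = -6.
So s(n) = \left(6 - 6 n\right) \cdot (-4)^n.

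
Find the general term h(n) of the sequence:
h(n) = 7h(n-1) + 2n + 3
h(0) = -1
First-order linear with linear forcing.
Homogeneous solution: h_h(n) = A·(7)^n.
Try particular h_p(n) = pn + q. Substituting:
  pn + q = 7(p(n-1) + q) + 2n + 3.
Matching the n-coefficient: p = 7p + 2 ⇒ p = - \frac{1}{3}.
Matching constants: q = -7p + 7q + 3 ⇒ q = - \frac{8}{9}.
General: h(n) = A·(7)^n - \frac{n}{3} - \frac{8}{9}.
Apply h(0) = -1: A - \frac{8}{9} = -1 ⇒ A = - \frac{1}{9}.
So h(n) = - \frac{7^{n}}{9} - \frac{n}{3} - \frac{8}{9}.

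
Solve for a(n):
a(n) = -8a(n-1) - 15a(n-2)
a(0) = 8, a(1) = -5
Characteristic equation: x² + 8x + 15 = 0, which factors as (x - (-5))(x - (-3)) = 0.
Roots r₁ = -5, r₂ = -3 (distinct).
General solution: a(n) = A·(-5)^n + B·(-3)^n.
From a(0) = 8: A + B = 8.
From a(1) = -5: -5A - 3B = -5.
Solving: A = - \frac{19}{2}, B = \frac{35}{2}.
So a(n) = \frac{35 \left(-3\right)^{n}}{2} - \frac{19 \left(-5\right)^{n}}{2}.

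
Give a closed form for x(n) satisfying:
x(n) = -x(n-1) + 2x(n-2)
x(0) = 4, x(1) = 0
Characteristic equation: x² + x - 2 = 0, which factors as (x - (1))(x - (-2)) = 0.
Roots r₁ = 1, r₂ = -2 (distinct).
General solution: x(n) = A·(1)^n + B·(-2)^n.
From x(0) = 4: A + B = 4.
From x(1) = 0: A - 2B = 0.
Solving: A = \frac{8}{3}, B = \frac{4}{3}.
So x(n) = \frac{4 \left(-2\right)^{n}}{3} + \frac{8}{3}.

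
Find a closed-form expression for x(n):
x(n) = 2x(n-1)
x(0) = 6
This is a homogeneous first-order recurrence with ratio 2.
By induction x(n) = x(0) · (2)^n = 6 \cdot 2^{n}.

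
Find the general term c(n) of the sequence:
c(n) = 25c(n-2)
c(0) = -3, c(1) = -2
Characteristic equation: x² - 25 = 0, which factors as (x - (5))(x - (-5)) = 0.
Roots r₁ = 5, r₂ = -5 (distinct).
General solution: c(n) = A·(5)^n + B·(-5)^n.
From c(0) = -3: A + B = -3.
From c(1) = -2: 5A - 5B = -2.
Solving: A = - \frac{17}{10}, B = - \frac{13}{10}.
So c(n) = - \frac{13 \left(-5\right)^{n}}{10} - \frac{17 \cdot 5^{n}}{10}.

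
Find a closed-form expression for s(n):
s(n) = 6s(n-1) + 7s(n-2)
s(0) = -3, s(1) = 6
Characteristic equation: x² - 6x - 7 = 0, which factors as (x - (-1))(x - (7)) = 0.
Roots r₁ = -1, r₂ = 7 (distinct).
General solution: s(n) = A·(-1)^n + B·(7)^n.
From s(0) = -3: A + B = -3.
From s(1) = 6: -A + 7B = 6.
Solving: A = - \frac{27}{8}, B = \frac{3}{8}.
So s(n) = - \frac{27 \left(-1\right)^{n}}{8} + \frac{3 \cdot 7^{n}}{8}.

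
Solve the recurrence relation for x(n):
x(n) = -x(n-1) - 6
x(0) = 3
First-order linear non-homogeneous.
Homogeneous solution: x_h(n) = A·(-1)^n.
Try constant particular solution x_p = K: K = -K - 6 ⇒ K = -3.
General: x(n) = A·(-1)^n - 3.
Apply x(0) = 3: A - 3 = 3 ⇒ A = 6.
So x(n) = 6 \left(-1\right)^{n} - 3.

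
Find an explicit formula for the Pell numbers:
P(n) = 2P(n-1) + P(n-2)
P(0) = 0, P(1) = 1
This is the Pell sequence.
Characteristic equation: x² - 2x - 1 = 0; roots r₁ = 1 + \sqrt{2}, r₂ = 1 - \sqrt{2}.
General: P(n) = A·r₁^n + B·r₂^n. Solving with P(0)=0, P(1)=1 gives A = \frac{\sqrt{2}}{4}, B = - \frac{\sqrt{2}}{4}.
So P(n) = \frac{\sqrt{2} \left(- \left(1 - \sqrt{2}\right)^{n} + \left(1 + \sqrt{2}\right)^{n}\right)}{4}.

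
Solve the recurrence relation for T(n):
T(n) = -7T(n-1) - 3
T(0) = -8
First-order linear non-homogeneous.
Homogeneous solution: T_h(n) = A·(-7)^n.
Try constant particular solution T_p = K: K = -7K - 3 ⇒ K = - \frac{3}{8}.
General: T(n) = A·(-7)^n - \frac{3}{8}.
Apply T(0) = -8: A - \frac{3}{8} = -8 ⇒ A = - \frac{61}{8}.
So T(n) = - \frac{61 \left(-7\right)^{n}}{8} - \frac{3}{8}.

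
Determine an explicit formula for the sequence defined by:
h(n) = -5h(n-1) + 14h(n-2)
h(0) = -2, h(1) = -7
Characteristic equation: x² + 5x - 14 = 0, which factors as (x - (-7))(x - (2)) = 0.
Roots r₁ = -7, r₂ = 2 (distinct).
General solution: h(n) = A·(-7)^n + B·(2)^n.
From h(0) = -2: A + B = -2.
From h(1) = -7: -7A + 2B = -7.
Solving: A = \frac{1}{3}, B = - \frac{7}{3}.
So h(n) = \frac{\left(-7\right)^{n}}{3} - \frac{7 \cdot 2^{n}}{3}.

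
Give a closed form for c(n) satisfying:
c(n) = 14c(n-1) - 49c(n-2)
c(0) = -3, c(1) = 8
Characteristic equation: x² - 14x + 49 = 0, which is (x - (7))².
Repeated root r = 7.
General solution: c(n) = (A + Bn)·(7)^n.
From c(0) = -3: A = -3.
From c(1) = 8: (A + B)·(7) = 8 ⇒ B = \frac{29}{7}.
So c(n) = \left(\frac{29 n}{7} - 3\right) \cdot (7)^n.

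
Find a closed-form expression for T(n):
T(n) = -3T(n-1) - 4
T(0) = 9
First-order linear non-homogeneous.
Homogeneous solution: T_h(n) = A·(-3)^n.
Try constant particular solution T_p = K: K = -3K - 4 ⇒ K = -1.
General: T(n) = A·(-3)^n - 1.
Apply T(0) = 9: A - 1 = 9 ⇒ A = 10.
So T(n) = 10 \left(-3\right)^{n} - 1.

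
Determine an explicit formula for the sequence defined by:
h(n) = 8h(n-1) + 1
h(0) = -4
First-order linear non-homogeneous.
Homogeneous solution: h_h(n) = A·(8)^n.
Try constant particular solution h_p = K: K = 8K + 1 ⇒ K = - \frac{1}{7}.
General: h(n) = A·(8)^n - \frac{1}{7}.
Apply h(0) = -4: A - \frac{1}{7} = -4 ⇒ A = - \frac{27}{7}.
So h(n) = - \frac{27 \cdot 8^{n}}{7} - \frac{1}{7}.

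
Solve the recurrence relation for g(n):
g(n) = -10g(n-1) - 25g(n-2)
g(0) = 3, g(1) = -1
Characteristic equation: x² + 10x + 25 = 0, which is (x - (-5))².
Repeated root r = -5.
General solution: g(n) = (A + Bn)·(-5)^n.
From g(0) = 3: A = 3.
From g(1) = -1: (A + B)·(-5) = -1 ⇒ B = - \frac{14}{5}.
So g(n) = \left(3 - \frac{14 n}{5}\right) \cdot (-5)^n.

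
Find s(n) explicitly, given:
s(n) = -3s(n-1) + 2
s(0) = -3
First-order linear non-homogeneous.
Homogeneous solution: s_h(n) = A·(-3)^n.
Try constant particular solution s_p = K: K = -3K + 2 ⇒ K = \frac{1}{2}.
General: s(n) = A·(-3)^n + \frac{1}{2}.
Apply s(0) = -3: A + \frac{1}{2} = -3 ⇒ A = - \frac{7}{2}.
So s(n) = \frac{1}{2} - \frac{7 \left(-3\right)^{n}}{2}.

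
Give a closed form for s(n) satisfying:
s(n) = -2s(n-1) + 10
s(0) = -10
First-order linear non-homogeneous.
Homogeneous solution: s_h(n) = A·(-2)^n.
Try constant particular solution s_p = K: K = -2K + 10 ⇒ K = \frac{10}{3}.
General: s(n) = A·(-2)^n + \frac{10}{3}.
Apply s(0) = -10: A + \frac{10}{3} = -10 ⇒ A = - \frac{40}{3}.
So s(n) = \frac{10}{3} - \frac{40 \left(-2\right)^{n}}{3}.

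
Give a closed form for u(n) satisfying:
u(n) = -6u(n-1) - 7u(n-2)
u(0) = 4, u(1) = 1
Characteristic equation: x² + 6x + 7 = 0.
Discriminant Δ = (-6)² + 4·(-7) = 8.
Roots r₁,₂ = (-6 ± √8)/2, so r₁ = -3 + \sqrt{2}, r₂ = -3 - \sqrt{2}.
General solution: u(n) = A·r₁^n + B·r₂^n.
From the initial conditions, A + B = 4 and r₁A + r₂B = 1.
Since r₁ - r₂ = √8: A = (1 - (4)r₂)/√8 = 2 + \frac{13 \sqrt{2}}{4}, and B = 4 - A = 2 - \frac{13 \sqrt{2}}{4}.
So u(n) = \left(2 + \frac{13 \sqrt{2}}{4}\right)\left(-3 + \sqrt{2}\right)^n + \left(2 - \frac{13 \sqrt{2}}{4}\right)\left(-3 - \sqrt{2}\right)^n.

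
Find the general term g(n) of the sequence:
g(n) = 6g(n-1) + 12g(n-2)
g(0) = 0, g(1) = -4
Characteristic equation: x² - 6x - 12 = 0.
Discriminant Δ = (6)² + 4·(12) = 84.
Roots r₁,₂ = (6 ± √84)/2, so r₁ = 3 + \sqrt{21}, r₂ = 3 - \sqrt{21}.
General solution: g(n) = A·r₁^n + B·r₂^n.
From the initial conditions, A + B = 0 and r₁A + r₂B = -4.
Since r₁ - r₂ = √84: A = (-4 - (0)r₂)/√84 = - \frac{2 \sqrt{21}}{21}, and B = 0 - A = \frac{2 \sqrt{21}}{21}.
So g(n) = \left(- \frac{2 \sqrt{21}}{21}\right)\left(3 + \sqrt{21}\right)^n + \left(\frac{2 \sqrt{21}}{21}\right)\left(3 - \sqrt{21}\right)^n.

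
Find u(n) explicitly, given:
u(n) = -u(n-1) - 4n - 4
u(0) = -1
First-order linear with linear forcing.
Homogeneous solution: u_h(n) = A·(-1)^n.
Try particular u_p(n) = pn + q. Substituting:
  pn + q = -(p(n-1) + q) - 4n - 4.
Matching the n-coefficient: p = -p - 4 ⇒ p = -2.
Matching constants: q = p - q - 4 ⇒ q = -3.
General: u(n) = A·(-1)^n - 2 n - 3.
Apply u(0) = -1: A - 3 = -1 ⇒ A = 2.
So u(n) = 2 \left(-1\right)^{n} - 2 n - 3.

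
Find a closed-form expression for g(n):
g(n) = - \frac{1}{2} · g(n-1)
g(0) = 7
Pure geometric recurrence with ratio - \frac{1}{2}.
By induction g(n) = g(0) · (- \frac{1}{2})^n = 7 \left(- \frac{1}{2}\right)^{n}.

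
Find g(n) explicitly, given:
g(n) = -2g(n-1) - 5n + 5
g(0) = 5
First-order linear with linear forcing.
Homogeneous solution: g_h(n) = A·(-2)^n.
Try particular g_p(n) = pn + q. Substituting:
  pn + q = -2(p(n-1) + q) - 5n + 5.
Matching the n-coefficient: p = -2p - 5 ⇒ p = - \frac{5}{3}.
Matching constants: q = 2p - 2q + 5 ⇒ q = \frac{5}{9}.
General: g(n) = A·(-2)^n - \frac{5 n}{3} + \frac{5}{9}.
Apply g(0) = 5: A + \frac{5}{9} = 5 ⇒ A = \frac{40}{9}.
So g(n) = \frac{40 \left(-2\right)^{n}}{9} - \frac{5 n}{3} + \frac{5}{9}.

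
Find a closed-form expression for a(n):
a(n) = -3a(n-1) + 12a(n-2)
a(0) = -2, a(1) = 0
Characteristic equation: x² + 3x - 12 = 0.
Discriminant Δ = (-3)² + 4·(12) = 57.
Roots r₁,₂ = (-3 ± √57)/2, so r₁ = - \frac{3}{2} + \frac{\sqrt{57}}{2}, r₂ = - \frac{\sqrt{57}}{2} - \frac{3}{2}.
General solution: a(n) = A·r₁^n + B·r₂^n.
From the initial conditions, A + B = -2 and r₁A + r₂B = 0.
Since r₁ - r₂ = √57: A = (0 - (-2)r₂)/√57 = -1 - \frac{\sqrt{57}}{19}, and B = -2 - A = -1 + \frac{\sqrt{57}}{19}.
So a(n) = \left(-1 - \frac{\sqrt{57}}{19}\right)\left(- \frac{3}{2} + \frac{\sqrt{57}}{2}\right)^n + \left(-1 + \frac{\sqrt{57}}{19}\right)\left(- \frac{\sqrt{57}}{2} - \frac{3}{2}\right)^n.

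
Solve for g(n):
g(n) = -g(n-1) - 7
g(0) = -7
First-order linear non-homogeneous.
Homogeneous solution: g_h(n) = A·(-1)^n.
Try constant particular solution g_p = K: K = -K - 7 ⇒ K = - \frac{7}{2}.
General: g(n) = A·(-1)^n - \frac{7}{2}.
Apply g(0) = -7: A - \frac{7}{2} = -7 ⇒ A = - \frac{7}{2}.
So g(n) = - \frac{7 \left(-1\right)^{n}}{2} - \frac{7}{2}.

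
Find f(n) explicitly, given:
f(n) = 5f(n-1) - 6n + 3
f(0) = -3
First-order linear with linear forcing.
Homogeneous solution: f_h(n) = A·(5)^n.
Try particular f_p(n) = pn + q. Substituting:
  pn + q = 5(p(n-1) + q) - 6n + 3.
Matching the n-coefficient: p = 5p - 6 ⇒ p = \frac{3}{2}.
Matching constants: q = -5p + 5q + 3 ⇒ q = \frac{9}{8}.
General: f(n) = A·(5)^n + \frac{3 n}{2} + \frac{9}{8}.
Apply f(0) = -3: A + \frac{9}{8} = -3 ⇒ A = - \frac{33}{8}.
So f(n) = - \frac{33 \cdot 5^{n}}{8} + \frac{3 n}{2} + \frac{9}{8}.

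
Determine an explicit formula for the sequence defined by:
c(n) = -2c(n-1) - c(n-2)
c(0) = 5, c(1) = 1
Characteristic equation: x² + 2x + 1 = 0, which is (x - (-1))².
Repeated root r = -1.
General solution: c(n) = (A + Bn)·(-1)^n.
From c(0) = 5: A = 5.
From c(1) = 1: (A + B)·(-1) = 1 ⇒ B = -6.
So c(n) = \left(5 - 6 n\right) \cdot (-1)^n.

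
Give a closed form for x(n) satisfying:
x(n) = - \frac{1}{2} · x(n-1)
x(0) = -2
Pure geometric recurrence with ratio - \frac{1}{2}.
By induction x(n) = x(0) · (- \frac{1}{2})^n = - 2 \left(- \frac{1}{2}\right)^{n}.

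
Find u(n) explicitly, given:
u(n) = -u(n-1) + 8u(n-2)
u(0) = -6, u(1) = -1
Characteristic equation: x² + x - 8 = 0.
Discriminant Δ = (-1)² + 4·(8) = 33.
Roots r₁,₂ = (-1 ± √33)/2, so r₁ = - \frac{1}{2} + \frac{\sqrt{33}}{2}, r₂ = - \frac{\sqrt{33}}{2} - \frac{1}{2}.
General solution: u(n) = A·r₁^n + B·r₂^n.
From the initial conditions, A + B = -6 and r₁A + r₂B = -1.
Since r₁ - r₂ = √33: A = (-1 - (-6)r₂)/√33 = -3 - \frac{4 \sqrt{33}}{33}, and B = -6 - A = -3 + \frac{4 \sqrt{33}}{33}.
So u(n) = \left(-3 - \frac{4 \sqrt{33}}{33}\right)\left(- \frac{1}{2} + \frac{\sqrt{33}}{2}\right)^n + \left(-3 + \frac{4 \sqrt{33}}{33}\right)\left(- \frac{\sqrt{33}}{2} - \frac{1}{2}\right)^n.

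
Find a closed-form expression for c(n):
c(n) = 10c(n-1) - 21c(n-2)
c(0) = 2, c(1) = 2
Characteristic equation: x² - 10x + 21 = 0, which factors as (x - (3))(x - (7)) = 0.
Roots r₁ = 3, r₂ = 7 (distinct).
General solution: c(n) = A·(3)^n + B·(7)^n.
From c(0) = 2: A + B = 2.
From c(1) = 2: 3A + 7B = 2.
Solving: A = 3, B = -1.
So c(n) = 3 \cdot 3^{n} - 7^{n}.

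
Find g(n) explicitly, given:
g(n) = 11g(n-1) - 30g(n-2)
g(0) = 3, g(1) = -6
Characteristic equation: x² - 11x + 30 = 0, which factors as (x - (6))(x - (5)) = 0.
Roots r₁ = 6, r₂ = 5 (distinct).
General solution: g(n) = A·(6)^n + B·(5)^n.
From g(0) = 3: A + B = 3.
From g(1) = -6: 6A + 5B = -6.
Solving: A = -21, B = 24.
So g(n) = 24 \cdot 5^{n} - 21 \cdot 6^{n}.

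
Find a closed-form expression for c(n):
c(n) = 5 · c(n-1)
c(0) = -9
Pure geometric recurrence with ratio 5.
By induction c(n) = c(0) · (5)^n = - 9 \cdot 5^{n}.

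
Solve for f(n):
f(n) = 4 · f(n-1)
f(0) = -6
Pure geometric recurrence with ratio 4.
By induction f(n) = f(0) · (4)^n = - 6 \cdot 4^{n}.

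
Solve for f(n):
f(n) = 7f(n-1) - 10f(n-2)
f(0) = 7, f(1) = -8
Characteristic equation: x² - 7x + 10 = 0, which factors as (x - (5))(x - (2)) = 0.
Roots r₁ = 5, r₂ = 2 (distinct).
General solution: f(n) = A·(5)^n + B·(2)^n.
From f(0) = 7: A + B = 7.
From f(1) = -8: 5A + 2B = -8.
Solving: A = - \frac{22}{3}, B = \frac{43}{3}.
So f(n) = \frac{43 \cdot 2^{n}}{3} - \frac{22 \cdot 5^{n}}{3}.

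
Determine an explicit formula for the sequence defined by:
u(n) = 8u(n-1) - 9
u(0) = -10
First-order linear non-homogeneous.
Homogeneous solution: u_h(n) = A·(8)^n.
Try constant particular solution u_p = K: K = 8K - 9 ⇒ K = \frac{9}{7}.
General: u(n) = A·(8)^n + \frac{9}{7}.
Apply u(0) = -10: A + \frac{9}{7} = -10 ⇒ A = - \frac{79}{7}.
So u(n) = \frac{9}{7} - \frac{79 \cdot 8^{n}}{7}.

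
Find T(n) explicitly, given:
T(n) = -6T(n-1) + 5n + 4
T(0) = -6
First-order linear with linear forcing.
Homogeneous solution: T_h(n) = A·(-6)^n.
Try particular T_p(n) = pn + q. Substituting:
  pn + q = -6(p(n-1) + q) + 5n + 4.
Matching the n-coefficient: p = -6p + 5 ⇒ p = \frac{5}{7}.
Matching constants: q = 6p - 6q + 4 ⇒ q = \frac{58}{49}.
General: T(n) = A·(-6)^n + \frac{5 n}{7} + \frac{58}{49}.
Apply T(0) = -6: A + \frac{58}{49} = -6 ⇒ A = - \frac{352}{49}.
So T(n) = - \frac{352 \left(-6\right)^{n}}{49} + \frac{5 n}{7} + \frac{58}{49}.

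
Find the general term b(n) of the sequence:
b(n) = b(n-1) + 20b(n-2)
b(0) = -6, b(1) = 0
Characteristic equation: x² - x - 20 = 0, which factors as (x - (5))(x - (-4)) = 0.
Roots r₁ = 5, r₂ = -4 (distinct).
General solution: b(n) = A·(5)^n + B·(-4)^n.
From b(0) = -6: A + B = -6.
From b(1) = 0: 5A - 4B = 0.
Solving: A = - \frac{8}{3}, B = - \frac{10}{3}.
So b(n) = - \frac{10 \left(-4\right)^{n}}{3} - \frac{8 \cdot 5^{n}}{3}.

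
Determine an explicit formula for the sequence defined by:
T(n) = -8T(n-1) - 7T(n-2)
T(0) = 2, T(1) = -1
Characteristic equation: x² + 8x + 7 = 0, which factors as (x - (-1))(x - (-7)) = 0.
Roots r₁ = -1, r₂ = -7 (distinct).
General solution: T(n) = A·(-1)^n + B·(-7)^n.
From T(0) = 2: A + B = 2.
From T(1) = -1: -A - 7B = -1.
Solving: A = \frac{13}{6}, B = - \frac{1}{6}.
So T(n) = \frac{13 \left(-1\right)^{n}}{6} - \frac{\left(-7\right)^{n}}{6}.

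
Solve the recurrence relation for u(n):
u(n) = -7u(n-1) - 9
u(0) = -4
First-order linear non-homogeneous.
Homogeneous solution: u_h(n) = A·(-7)^n.
Try constant particular solution u_p = K: K = -7K - 9 ⇒ K = - \frac{9}{8}.
General: u(n) = A·(-7)^n - \frac{9}{8}.
Apply u(0) = -4: A - \frac{9}{8} = -4 ⇒ A = - \frac{23}{8}.
So u(n) = - \frac{23 \left(-7\right)^{n}}{8} - \frac{9}{8}.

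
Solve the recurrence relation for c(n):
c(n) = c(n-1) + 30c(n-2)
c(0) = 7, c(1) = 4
Characteristic equation: x² - x - 30 = 0, which factors as (x - (-5))(x - (6)) = 0.
Roots r₁ = -5, r₂ = 6 (distinct).
General solution: c(n) = A·(-5)^n + B·(6)^n.
From c(0) = 7: A + B = 7.
From c(1) = 4: -5A + 6B = 4.
Solving: A = \frac{38}{11}, B = \frac{39}{11}.
So c(n) = \frac{38 \left(-5\right)^{n}}{11} + \frac{39 \cdot 6^{n}}{11}.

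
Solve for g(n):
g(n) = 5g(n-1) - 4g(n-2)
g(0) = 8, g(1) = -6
Characteristic equation: x² - 5x + 4 = 0, which factors as (x - (4))(x - (1)) = 0.
Roots r₁ = 4, r₂ = 1 (distinct).
General solution: g(n) = A·(4)^n + B·(1)^n.
From g(0) = 8: A + B = 8.
From g(1) = -6: 4A + B = -6.
Solving: A = - \frac{14}{3}, B = \frac{38}{3}.
So g(n) = \frac{38}{3} - \frac{14 \cdot 4^{n}}{3}.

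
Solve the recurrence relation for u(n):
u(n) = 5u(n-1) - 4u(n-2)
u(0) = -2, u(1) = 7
Characteristic equation: x² - 5x + 4 = 0, which factors as (x - (4))(x - (1)) = 0.
Roots r₁ = 4, r₂ = 1 (distinct).
General solution: u(n) = A·(4)^n + B·(1)^n.
From u(0) = -2: A + B = -2.
From u(1) = 7: 4A + B = 7.
Solving: A = 3, B = -5.
So u(n) = 3 \cdot 4^{n} - 5.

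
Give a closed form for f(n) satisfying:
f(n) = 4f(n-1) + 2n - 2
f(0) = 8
First-order linear with linear forcing.
Homogeneous solution: f_h(n) = A·(4)^n.
Try particular f_p(n) = pn + q. Substituting:
  pn + q = 4(p(n-1) + q) + 2n - 2.
Matching the n-coefficient: p = 4p + 2 ⇒ p = - \frac{2}{3}.
Matching constants: q = -4p + 4q - 2 ⇒ q = - \frac{2}{9}.
General: f(n) = A·(4)^n - \frac{2 n}{3} - \frac{2}{9}.
Apply f(0) = 8: A - \frac{2}{9} = 8 ⇒ A = \frac{74}{9}.
So f(n) = \frac{74 \cdot 4^{n}}{9} - \frac{2 n}{3} - \frac{2}{9}.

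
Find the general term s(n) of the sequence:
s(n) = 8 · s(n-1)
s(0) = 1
Pure geometric recurrence with ratio 8.
By induction s(n) = s(0) · (8)^n = 8^{n}.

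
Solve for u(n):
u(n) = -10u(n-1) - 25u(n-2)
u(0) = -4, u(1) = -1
Characteristic equation: x² + 10x + 25 = 0, which is (x - (-5))².
Repeated root r = -5.
General solution: u(n) = (A + Bn)·(-5)^n.
From u(0) = -4: A = -4.
From u(1) = -1: (A + B)·(-5) = -1 ⇒ B = \frac{21}{5}.
So u(n) = \left(\frac{21 n}{5} - 4\right) \cdot (-5)^n.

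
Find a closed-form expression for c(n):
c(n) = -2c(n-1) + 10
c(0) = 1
First-order linear non-homogeneous.
Homogeneous solution: c_h(n) = A·(-2)^n.
Try constant particular solution c_p = K: K = -2K + 10 ⇒ K = \frac{10}{3}.
General: c(n) = A·(-2)^n + \frac{10}{3}.
Apply c(0) = 1: A + \frac{10}{3} = 1 ⇒ A = - \frac{7}{3}.
So c(n) = \frac{10}{3} - \frac{7 \left(-2\right)^{n}}{3}.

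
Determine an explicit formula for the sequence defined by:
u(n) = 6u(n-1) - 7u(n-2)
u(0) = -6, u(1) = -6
Characteristic equation: x² - 6x + 7 = 0.
Discriminant Δ = (6)² + 4·(-7) = 8.
Roots r₁,₂ = (6 ± √8)/2, so r₁ = \sqrt{2} + 3, r₂ = 3 - \sqrt{2}.
General solution: u(n) = A·r₁^n + B·r₂^n.
From the initial conditions, A + B = -6 and r₁A + r₂B = -6.
Since r₁ - r₂ = √8: A = (-6 - (-6)r₂)/√8 = -3 + 3 \sqrt{2}, and B = -6 - A = - 3 \sqrt{2} - 3.
So u(n) = \left(-3 + 3 \sqrt{2}\right)\left(\sqrt{2} + 3\right)^n + \left(- 3 \sqrt{2} - 3\right)\left(3 - \sqrt{2}\right)^n.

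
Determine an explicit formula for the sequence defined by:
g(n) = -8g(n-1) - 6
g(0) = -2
First-order linear non-homogeneous.
Homogeneous solution: g_h(n) = A·(-8)^n.
Try constant particular solution g_p = K: K = -8K - 6 ⇒ K = - \frac{2}{3}.
General: g(n) = A·(-8)^n - \frac{2}{3}.
Apply g(0) = -2: A - \frac{2}{3} = -2 ⇒ A = - \frac{4}{3}.
So g(n) = - \frac{4 \left(-8\right)^{n}}{3} - \frac{2}{3}.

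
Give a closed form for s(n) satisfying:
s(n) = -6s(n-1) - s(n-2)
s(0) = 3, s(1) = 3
Characteristic equation: x² + 6x + 1 = 0.
Discriminant Δ = (-6)² + 4·(-1) = 32.
Roots r₁,₂ = (-6 ± √32)/2, so r₁ = -3 + 2 \sqrt{2}, r₂ = -3 - 2 \sqrt{2}.
General solution: s(n) = A·r₁^n + B·r₂^n.
From the initial conditions, A + B = 3 and r₁A + r₂B = 3.
Since r₁ - r₂ = √32: A = (3 - (3)r₂)/√32 = \frac{3}{2} + \frac{3 \sqrt{2}}{2}, and B = 3 - A = \frac{3}{2} - \frac{3 \sqrt{2}}{2}.
So s(n) = \left(\frac{3}{2} + \frac{3 \sqrt{2}}{2}\right)\left(-3 + 2 \sqrt{2}\right)^n + \left(\frac{3}{2} - \frac{3 \sqrt{2}}{2}\right)\left(-3 - 2 \sqrt{2}\right)^n.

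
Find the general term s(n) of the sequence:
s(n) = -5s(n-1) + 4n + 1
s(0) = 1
First-order linear with linear forcing.
Homogeneous solution: s_h(n) = A·(-5)^n.
Try particular s_p(n) = pn + q. Substituting:
  pn + q = -5(p(n-1) + q) + 4n + 1.
Matching the n-coefficient: p = -5p + 4 ⇒ p = \frac{2}{3}.
Matching constants: q = 5p - 5q + 1 ⇒ q = \frac{13}{18}.
General: s(n) = A·(-5)^n + \frac{2 n}{3} + \frac{13}{18}.
Apply s(0) = 1: A + \frac{13}{18} = 1 ⇒ A = \frac{5}{18}.
So s(n) = \frac{5 \left(-5\right)^{n}}{18} + \frac{2 n}{3} + \frac{13}{18}.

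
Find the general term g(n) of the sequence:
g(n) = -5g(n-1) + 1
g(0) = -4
First-order linear non-homogeneous.
Homogeneous solution: g_h(n) = A·(-5)^n.
Try constant particular solution g_p = K: K = -5K + 1 ⇒ K = \frac{1}{6}.
General: g(n) = A·(-5)^n + \frac{1}{6}.
Apply g(0) = -4: A + \frac{1}{6} = -4 ⇒ A = - \frac{25}{6}.
So g(n) = \frac{1}{6} - \frac{25 \left(-5\right)^{n}}{6}.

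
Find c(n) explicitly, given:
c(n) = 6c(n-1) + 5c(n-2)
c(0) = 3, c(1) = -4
Characteristic equation: x² - 6x - 5 = 0.
Discriminant Δ = (6)² + 4·(5) = 56.
Roots r₁,₂ = (6 ± √56)/2, so r₁ = 3 + \sqrt{14}, r₂ = 3 - \sqrt{14}.
General solution: c(n) = A·r₁^n + B·r₂^n.
From the initial conditions, A + B = 3 and r₁A + r₂B = -4.
Since r₁ - r₂ = √56: A = (-4 - (3)r₂)/√56 = \frac{3}{2} - \frac{13 \sqrt{14}}{28}, and B = 3 - A = \frac{3}{2} + \frac{13 \sqrt{14}}{28}.
So c(n) = \left(\frac{3}{2} - \frac{13 \sqrt{14}}{28}\right)\left(3 + \sqrt{14}\right)^n + \left(\frac{3}{2} + \frac{13 \sqrt{14}}{28}\right)\left(3 - \sqrt{14}\right)^n.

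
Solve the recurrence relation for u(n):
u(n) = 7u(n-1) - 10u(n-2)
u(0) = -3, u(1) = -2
Characteristic equation: x² - 7x + 10 = 0, which factors as (x - (2))(x - (5)) = 0.
Roots r₁ = 2, r₂ = 5 (distinct).
General solution: u(n) = A·(2)^n + B·(5)^n.
From u(0) = -3: A + B = -3.
From u(1) = -2: 2A + 5B = -2.
Solving: A = - \frac{13}{3}, B = \frac{4}{3}.
So u(n) = - \frac{13 \cdot 2^{n}}{3} + \frac{4 \cdot 5^{n}}{3}.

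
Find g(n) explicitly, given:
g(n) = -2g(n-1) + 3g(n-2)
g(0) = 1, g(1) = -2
Characteristic equation: x² + 2x - 3 = 0, which factors as (x - (1))(x - (-3)) = 0.
Roots r₁ = 1, r₂ = -3 (distinct).
General solution: g(n) = A·(1)^n + B·(-3)^n.
From g(0) = 1: A + B = 1.
From g(1) = -2: A - 3B = -2.
Solving: A = \frac{1}{4}, B = \frac{3}{4}.
So g(n) = \frac{3 \left(-3\right)^{n}}{4} + \frac{1}{4}.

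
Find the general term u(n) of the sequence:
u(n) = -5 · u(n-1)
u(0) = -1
Pure geometric recurrence with ratio -5.
By induction u(n) = u(0) · (-5)^n = - \left(-5\right)^{n}.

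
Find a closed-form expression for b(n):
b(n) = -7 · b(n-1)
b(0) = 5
Pure geometric recurrence with ratio -7.
By induction b(n) = b(0) · (-7)^n = 5 \left(-7\right)^{n}.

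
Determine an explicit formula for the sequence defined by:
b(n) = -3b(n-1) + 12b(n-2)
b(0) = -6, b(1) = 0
Characteristic equation: x² + 3x - 12 = 0.
Discriminant Δ = (-3)² + 4·(12) = 57.
Roots r₁,₂ = (-3 ± √57)/2, so r₁ = - \frac{3}{2} + \frac{\sqrt{57}}{2}, r₂ = - \frac{\sqrt{57}}{2} - \frac{3}{2}.
General solution: b(n) = A·r₁^n + B·r₂^n.
From the initial conditions, A + B = -6 and r₁A + r₂B = 0.
Since r₁ - r₂ = √57: A = (0 - (-6)r₂)/√57 = -3 - \frac{3 \sqrt{57}}{19}, and B = -6 - A = -3 + \frac{3 \sqrt{57}}{19}.
So b(n) = \left(-3 - \frac{3 \sqrt{57}}{19}\right)\left(- \frac{3}{2} + \frac{\sqrt{57}}{2}\right)^n + \left(-3 + \frac{3 \sqrt{57}}{19}\right)\left(- \frac{\sqrt{57}}{2} - \frac{3}{2}\right)^n.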